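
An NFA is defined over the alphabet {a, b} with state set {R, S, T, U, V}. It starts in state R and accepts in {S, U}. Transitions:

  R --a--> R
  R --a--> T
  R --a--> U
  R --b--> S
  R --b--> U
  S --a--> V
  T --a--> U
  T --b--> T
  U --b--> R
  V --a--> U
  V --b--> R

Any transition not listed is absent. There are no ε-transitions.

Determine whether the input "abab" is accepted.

Yes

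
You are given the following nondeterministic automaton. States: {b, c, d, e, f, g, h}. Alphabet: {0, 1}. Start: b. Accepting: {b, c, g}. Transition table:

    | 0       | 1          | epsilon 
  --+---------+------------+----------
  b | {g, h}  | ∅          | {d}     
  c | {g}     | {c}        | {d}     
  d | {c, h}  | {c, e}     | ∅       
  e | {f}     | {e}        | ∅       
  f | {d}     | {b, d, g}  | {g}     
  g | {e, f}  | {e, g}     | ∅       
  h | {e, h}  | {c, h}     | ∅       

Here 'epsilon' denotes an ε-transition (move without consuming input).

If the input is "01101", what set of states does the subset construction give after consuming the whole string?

{b, c, d, e, g, h}

Start: ε-closure({b}) = {b, d}.
Read '0': {b, d} → {c, d, g, h}.
Read '1': {c, d, g, h} → {c, d, e, g, h}.
Read '1': {c, d, e, g, h} → {c, d, e, g, h}.
Read '0': {c, d, e, g, h} → {c, d, e, f, g, h}.
Read '1': {c, d, e, f, g, h} → {b, c, d, e, g, h}.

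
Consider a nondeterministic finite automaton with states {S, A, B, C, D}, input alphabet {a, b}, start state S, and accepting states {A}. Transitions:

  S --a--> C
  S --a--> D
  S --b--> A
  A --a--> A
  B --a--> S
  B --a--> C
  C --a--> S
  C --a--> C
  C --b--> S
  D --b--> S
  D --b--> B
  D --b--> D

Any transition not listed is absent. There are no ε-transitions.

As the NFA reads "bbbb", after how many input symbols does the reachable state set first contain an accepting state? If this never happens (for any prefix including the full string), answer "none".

Start in {S}.
Read 'b': {S} → {A}.
None of the earlier sets intersect F, but {A} does.

1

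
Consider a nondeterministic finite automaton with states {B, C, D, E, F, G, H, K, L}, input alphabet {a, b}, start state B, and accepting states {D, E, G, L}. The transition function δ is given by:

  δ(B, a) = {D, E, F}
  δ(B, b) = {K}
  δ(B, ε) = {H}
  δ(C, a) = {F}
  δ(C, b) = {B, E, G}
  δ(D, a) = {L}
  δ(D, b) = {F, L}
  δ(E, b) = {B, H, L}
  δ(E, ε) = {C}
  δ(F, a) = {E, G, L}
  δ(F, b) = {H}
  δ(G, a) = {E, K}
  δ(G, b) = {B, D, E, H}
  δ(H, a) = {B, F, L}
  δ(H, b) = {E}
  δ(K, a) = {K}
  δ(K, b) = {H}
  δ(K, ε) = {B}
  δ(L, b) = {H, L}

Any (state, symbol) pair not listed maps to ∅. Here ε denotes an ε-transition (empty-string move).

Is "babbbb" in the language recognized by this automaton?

Yes

Start: ε-closure({B}) = {B, H}.
Read 'b': {B, H} → {B, C, E, H, K}.
Read 'a': {B, C, E, H, K} → {B, C, D, E, F, H, K, L}.
Read 'b': {B, C, D, E, F, H, K, L} → {B, C, E, F, G, H, K, L}.
Read 'b': {B, C, E, F, G, H, K, L} → {B, C, D, E, G, H, K, L}.
Read 'b': {B, C, D, E, G, H, K, L} → {B, C, D, E, F, G, H, K, L}.
Read 'b': {B, C, D, E, F, G, H, K, L} → {B, C, D, E, F, G, H, K, L}.
The final set {B, C, D, E, F, G, H, K, L} contains the accepting states D, E, G, L.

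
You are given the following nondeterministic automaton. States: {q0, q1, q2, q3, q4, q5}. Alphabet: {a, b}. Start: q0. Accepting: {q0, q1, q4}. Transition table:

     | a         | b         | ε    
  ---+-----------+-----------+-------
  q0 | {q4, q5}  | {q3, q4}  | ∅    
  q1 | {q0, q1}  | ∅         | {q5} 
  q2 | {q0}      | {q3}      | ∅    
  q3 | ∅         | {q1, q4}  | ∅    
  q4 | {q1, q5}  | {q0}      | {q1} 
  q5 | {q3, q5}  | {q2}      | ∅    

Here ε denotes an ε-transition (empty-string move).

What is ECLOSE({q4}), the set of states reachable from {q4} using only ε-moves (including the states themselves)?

{q1, q4, q5}

Begin with {q4}.
ε-move q4 → q1; add q1.
ε-move q1 → q5; add q5.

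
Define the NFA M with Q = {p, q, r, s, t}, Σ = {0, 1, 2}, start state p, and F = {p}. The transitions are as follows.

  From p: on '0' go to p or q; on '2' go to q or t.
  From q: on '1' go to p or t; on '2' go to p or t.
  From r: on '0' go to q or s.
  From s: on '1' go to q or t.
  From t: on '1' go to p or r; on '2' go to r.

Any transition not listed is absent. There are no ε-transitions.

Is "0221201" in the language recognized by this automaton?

Start in {p}.
Read '0': {p} → {p, q}.
Read '2': {p, q} → {p, q, t}.
Read '2': {p, q, t} → {p, q, r, t}.
Read '1': {p, q, r, t} → {p, r, t}.
Read '2': {p, r, t} → {q, r, t}.
Read '0': {q, r, t} → {q, s}.
Read '1': {q, s} → {p, q, t}.
The final set {p, q, t} contains the accepting state p.

Yes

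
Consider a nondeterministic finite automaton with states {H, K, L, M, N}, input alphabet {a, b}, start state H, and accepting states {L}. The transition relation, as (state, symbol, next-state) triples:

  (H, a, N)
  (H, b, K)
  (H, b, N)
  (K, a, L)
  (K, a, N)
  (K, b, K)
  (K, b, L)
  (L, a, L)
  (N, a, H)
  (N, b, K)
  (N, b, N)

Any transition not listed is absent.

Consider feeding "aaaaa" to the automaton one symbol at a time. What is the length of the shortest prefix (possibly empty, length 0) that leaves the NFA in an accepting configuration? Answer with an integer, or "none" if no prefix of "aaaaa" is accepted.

none

Start in {H}.
Read 'a': H→{N}; now {N}.
Read 'a': N→{H}; now {H}.
Read 'a': H→{N}; now {N}.
Read 'a': N→{H}; now {H}.
Read 'a': H→{N}; now {N}.
No reachable set along the way intersects F.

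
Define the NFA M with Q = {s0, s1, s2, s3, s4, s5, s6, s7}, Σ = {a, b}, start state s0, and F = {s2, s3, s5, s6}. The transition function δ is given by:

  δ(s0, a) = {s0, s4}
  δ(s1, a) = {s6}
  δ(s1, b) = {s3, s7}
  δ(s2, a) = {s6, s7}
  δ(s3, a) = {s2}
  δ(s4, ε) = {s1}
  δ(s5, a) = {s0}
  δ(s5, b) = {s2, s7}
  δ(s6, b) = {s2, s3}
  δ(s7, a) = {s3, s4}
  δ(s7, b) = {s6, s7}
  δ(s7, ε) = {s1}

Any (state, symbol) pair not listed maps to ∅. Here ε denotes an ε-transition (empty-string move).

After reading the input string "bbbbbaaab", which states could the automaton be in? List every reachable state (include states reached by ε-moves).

∅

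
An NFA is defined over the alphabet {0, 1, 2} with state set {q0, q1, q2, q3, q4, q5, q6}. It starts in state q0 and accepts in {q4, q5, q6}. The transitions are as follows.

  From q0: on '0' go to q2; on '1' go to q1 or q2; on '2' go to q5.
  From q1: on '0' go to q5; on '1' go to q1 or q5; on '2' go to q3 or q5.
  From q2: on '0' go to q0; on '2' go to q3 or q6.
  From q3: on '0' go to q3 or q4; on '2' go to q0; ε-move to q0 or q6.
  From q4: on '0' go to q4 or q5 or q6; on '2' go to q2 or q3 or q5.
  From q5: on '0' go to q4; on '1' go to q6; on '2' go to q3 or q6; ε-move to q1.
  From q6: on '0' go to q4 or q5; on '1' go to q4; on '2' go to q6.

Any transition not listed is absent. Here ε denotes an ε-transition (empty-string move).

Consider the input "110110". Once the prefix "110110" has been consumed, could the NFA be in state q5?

Yes

Start in {q0}.
Read '1': q0→{q1, q2}; now {q1, q2}.
Read '1': q1→{q1, q5}, q2→∅; now {q1, q5}.
Read '0': q1→{q5}, q5→{q4}; union {q4, q5}; ε-closure = {q1, q4, q5}.
Read '1': q1→{q1, q5}, q4→∅, q5→{q6}; now {q1, q5, q6}.
Read '1': q1→{q1, q5}, q5→{q6}, q6→{q4}; now {q1, q4, q5, q6}.
Read '0': q1→{q5}, q4→{q4, q5, q6}, q5→{q4}, q6→{q4, q5}; union {q4, q5, q6}; ε-closure = {q1, q4, q5, q6}.
State q5 is in {q1, q4, q5, q6}.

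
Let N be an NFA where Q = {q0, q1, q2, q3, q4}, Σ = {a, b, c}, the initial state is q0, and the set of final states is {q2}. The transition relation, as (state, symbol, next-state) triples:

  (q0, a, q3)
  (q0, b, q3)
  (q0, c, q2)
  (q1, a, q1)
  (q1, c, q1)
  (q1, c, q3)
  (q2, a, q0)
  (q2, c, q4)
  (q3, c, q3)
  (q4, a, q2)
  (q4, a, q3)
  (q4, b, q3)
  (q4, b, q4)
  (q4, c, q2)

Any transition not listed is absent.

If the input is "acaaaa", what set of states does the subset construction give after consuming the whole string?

Start in {q0}.
Read 'a': {q0} → {q3}.
Read 'c': {q3} → {q3}.
Read 'a': {q3} → ∅.
The set is empty and remains empty for the remaining 3 symbols.

∅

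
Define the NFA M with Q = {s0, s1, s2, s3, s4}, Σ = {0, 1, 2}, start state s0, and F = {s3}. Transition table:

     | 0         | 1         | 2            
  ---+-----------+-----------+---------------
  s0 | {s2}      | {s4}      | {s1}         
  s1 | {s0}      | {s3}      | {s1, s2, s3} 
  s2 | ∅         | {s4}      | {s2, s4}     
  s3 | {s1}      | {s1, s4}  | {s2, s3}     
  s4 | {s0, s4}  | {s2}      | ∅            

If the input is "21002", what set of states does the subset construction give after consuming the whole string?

{s1}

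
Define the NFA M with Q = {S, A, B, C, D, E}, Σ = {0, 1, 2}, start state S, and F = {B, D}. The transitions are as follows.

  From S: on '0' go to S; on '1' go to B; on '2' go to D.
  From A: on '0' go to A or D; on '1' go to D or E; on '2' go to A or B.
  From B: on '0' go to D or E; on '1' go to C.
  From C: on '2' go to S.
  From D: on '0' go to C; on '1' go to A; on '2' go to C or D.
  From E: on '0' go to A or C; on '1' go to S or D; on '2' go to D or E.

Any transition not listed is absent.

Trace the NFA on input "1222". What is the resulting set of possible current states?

Start in {S}.
Read '1': {S} → {B}.
Read '2': {B} → ∅.
The set is empty and remains empty for the remaining 2 symbols.

∅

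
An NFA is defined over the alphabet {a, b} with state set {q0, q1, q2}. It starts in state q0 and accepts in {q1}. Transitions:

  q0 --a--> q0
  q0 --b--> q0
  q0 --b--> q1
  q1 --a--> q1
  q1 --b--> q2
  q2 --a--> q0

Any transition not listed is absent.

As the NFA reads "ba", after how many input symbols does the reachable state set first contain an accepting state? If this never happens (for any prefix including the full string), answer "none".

1

Start in {q0}.
Read 'b': {q0} → {q0, q1}.
None of the earlier sets intersect F, but {q0, q1} does.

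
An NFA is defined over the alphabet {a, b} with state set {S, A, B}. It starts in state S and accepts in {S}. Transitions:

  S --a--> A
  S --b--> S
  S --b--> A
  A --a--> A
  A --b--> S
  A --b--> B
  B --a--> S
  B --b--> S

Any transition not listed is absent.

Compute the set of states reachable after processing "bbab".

{S, A, B}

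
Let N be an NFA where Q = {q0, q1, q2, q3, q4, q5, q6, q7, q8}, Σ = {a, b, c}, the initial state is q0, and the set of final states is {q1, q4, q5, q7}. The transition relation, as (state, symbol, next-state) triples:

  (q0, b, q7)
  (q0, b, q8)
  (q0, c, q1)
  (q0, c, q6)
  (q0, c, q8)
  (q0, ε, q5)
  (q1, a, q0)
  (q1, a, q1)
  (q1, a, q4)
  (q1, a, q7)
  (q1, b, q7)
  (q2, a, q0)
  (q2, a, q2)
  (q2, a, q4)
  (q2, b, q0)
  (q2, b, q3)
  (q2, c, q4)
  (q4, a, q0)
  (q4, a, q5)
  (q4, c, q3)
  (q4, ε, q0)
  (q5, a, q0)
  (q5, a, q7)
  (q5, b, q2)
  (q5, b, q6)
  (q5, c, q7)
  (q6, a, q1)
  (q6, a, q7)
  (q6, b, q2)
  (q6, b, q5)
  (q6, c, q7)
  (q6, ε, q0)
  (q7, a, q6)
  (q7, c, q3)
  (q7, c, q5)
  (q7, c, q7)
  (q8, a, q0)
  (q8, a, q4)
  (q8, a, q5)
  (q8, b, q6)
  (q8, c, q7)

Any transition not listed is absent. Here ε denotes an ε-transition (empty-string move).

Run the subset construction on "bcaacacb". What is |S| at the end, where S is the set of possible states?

6

Start: ε-closure({q0}) = {q0, q5}.
Read 'b': q0→{q7, q8}, q5→{q2, q6}; union {q2, q6, q7, q8}; ε-closure = {q0, q2, q5, q6, q7, q8}.
Read 'c': q0→{q1, q6, q8}, q2→{q4}, q5→{q7}, q6→{q7}, q7→{q3, q5, q7}, q8→{q7}; union {q1, q3, q4, q5, q6, q7, q8}; ε-closure = {q0, q1, q3, q4, q5, q6, q7, q8}.
Read 'a': q0→∅, q1→{q0, q1, q4, q7}, q3→∅, q4→{q0, q5}, q5→{q0, q7}, q6→{q1, q7}, q7→{q6}, q8→{q0, q4, q5}; now {q0, q1, q4, q5, q6, q7}.
Read 'a': q0→∅, q1→{q0, q1, q4, q7}, q4→{q0, q5}, q5→{q0, q7}, q6→{q1, q7}, q7→{q6}; now {q0, q1, q4, q5, q6, q7}.
Read 'c': q0→{q1, q6, q8}, q1→∅, q4→{q3}, q5→{q7}, q6→{q7}, q7→{q3, q5, q7}; union {q1, q3, q5, q6, q7, q8}; ε-closure = {q0, q1, q3, q5, q6, q7, q8}.
Read 'a': q0→∅, q1→{q0, q1, q4, q7}, q3→∅, q5→{q0, q7}, q6→{q1, q7}, q7→{q6}, q8→{q0, q4, q5}; now {q0, q1, q4, q5, q6, q7}.
Read 'c': q0→{q1, q6, q8}, q1→∅, q4→{q3}, q5→{q7}, q6→{q7}, q7→{q3, q5, q7}; union {q1, q3, q5, q6, q7, q8}; ε-closure = {q0, q1, q3, q5, q6, q7, q8}.
Read 'b': q0→{q7, q8}, q1→{q7}, q3→∅, q5→{q2, q6}, q6→{q2, q5}, q7→∅, q8→{q6}; union {q2, q5, q6, q7, q8}; ε-closure = {q0, q2, q5, q6, q7, q8}.
That set has 6 states.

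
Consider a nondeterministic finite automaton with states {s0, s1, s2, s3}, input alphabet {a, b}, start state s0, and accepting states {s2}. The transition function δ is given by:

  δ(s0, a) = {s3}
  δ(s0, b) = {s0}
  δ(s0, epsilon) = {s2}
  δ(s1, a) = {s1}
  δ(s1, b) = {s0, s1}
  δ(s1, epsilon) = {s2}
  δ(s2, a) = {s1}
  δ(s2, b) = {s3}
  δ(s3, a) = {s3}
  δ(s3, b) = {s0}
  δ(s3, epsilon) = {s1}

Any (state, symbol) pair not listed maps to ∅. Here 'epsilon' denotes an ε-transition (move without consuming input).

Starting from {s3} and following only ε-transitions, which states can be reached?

{s1, s2, s3}

Begin with {s3}.
ε-move s3 → s1; add s1.
ε-move s1 → s2; add s2.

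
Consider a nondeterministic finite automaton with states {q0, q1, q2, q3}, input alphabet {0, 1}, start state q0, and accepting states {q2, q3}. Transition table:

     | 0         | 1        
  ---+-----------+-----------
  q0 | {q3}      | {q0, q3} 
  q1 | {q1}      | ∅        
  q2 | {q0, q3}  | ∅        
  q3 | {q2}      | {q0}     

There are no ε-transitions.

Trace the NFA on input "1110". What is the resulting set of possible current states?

Start in {q0}.
Read '1': q0→{q0, q3}; now {q0, q3}.
Read '1': q0→{q0, q3}, q3→{q0}; now {q0, q3}.
Read '1': q0→{q0, q3}, q3→{q0}; now {q0, q3}.
Read '0': q0→{q3}, q3→{q2}; now {q2, q3}.

{q2, q3}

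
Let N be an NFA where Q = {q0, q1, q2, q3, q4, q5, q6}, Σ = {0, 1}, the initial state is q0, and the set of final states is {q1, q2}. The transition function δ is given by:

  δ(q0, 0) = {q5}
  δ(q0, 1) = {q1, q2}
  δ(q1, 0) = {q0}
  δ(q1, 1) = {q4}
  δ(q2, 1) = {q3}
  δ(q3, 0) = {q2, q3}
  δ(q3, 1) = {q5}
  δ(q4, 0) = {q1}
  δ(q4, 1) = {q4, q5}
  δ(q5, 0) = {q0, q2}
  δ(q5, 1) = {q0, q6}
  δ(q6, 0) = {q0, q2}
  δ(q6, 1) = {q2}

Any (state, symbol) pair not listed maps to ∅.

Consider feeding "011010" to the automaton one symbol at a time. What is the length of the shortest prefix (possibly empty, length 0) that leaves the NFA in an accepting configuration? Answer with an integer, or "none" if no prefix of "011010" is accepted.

3

Start in {q0}.
Read '0': {q0} → {q5}.
Read '1': {q5} → {q0, q6}.
Read '1': {q0, q6} → {q1, q2}.
None of the earlier sets intersect F, but {q1, q2} does.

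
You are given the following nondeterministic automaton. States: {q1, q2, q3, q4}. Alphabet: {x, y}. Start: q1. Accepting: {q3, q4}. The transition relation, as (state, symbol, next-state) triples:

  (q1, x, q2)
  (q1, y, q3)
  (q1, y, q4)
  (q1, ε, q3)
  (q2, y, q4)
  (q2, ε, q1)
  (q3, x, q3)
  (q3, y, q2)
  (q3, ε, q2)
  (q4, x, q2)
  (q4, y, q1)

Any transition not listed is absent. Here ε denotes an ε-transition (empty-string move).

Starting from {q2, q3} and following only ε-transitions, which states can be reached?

Begin with {q2, q3}.
ε-move q2 → q1; add q1.

{q1, q2, q3}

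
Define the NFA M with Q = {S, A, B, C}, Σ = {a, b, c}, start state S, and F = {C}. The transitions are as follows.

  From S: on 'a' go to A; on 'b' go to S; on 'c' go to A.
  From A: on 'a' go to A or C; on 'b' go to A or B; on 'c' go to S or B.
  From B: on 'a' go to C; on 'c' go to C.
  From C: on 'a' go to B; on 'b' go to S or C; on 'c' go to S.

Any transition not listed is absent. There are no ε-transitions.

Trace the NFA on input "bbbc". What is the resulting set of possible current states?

{A}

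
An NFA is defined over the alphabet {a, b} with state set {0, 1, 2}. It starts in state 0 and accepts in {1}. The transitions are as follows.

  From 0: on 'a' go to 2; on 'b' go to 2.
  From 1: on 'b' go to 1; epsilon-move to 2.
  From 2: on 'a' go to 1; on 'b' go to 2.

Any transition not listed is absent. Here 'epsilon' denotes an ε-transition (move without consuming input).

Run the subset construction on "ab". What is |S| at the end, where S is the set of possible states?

Start in {0}.
Read 'a': 0→{2}; now {2}.
Read 'b': 2→{2}; now {2}.
That set has 1 state.

1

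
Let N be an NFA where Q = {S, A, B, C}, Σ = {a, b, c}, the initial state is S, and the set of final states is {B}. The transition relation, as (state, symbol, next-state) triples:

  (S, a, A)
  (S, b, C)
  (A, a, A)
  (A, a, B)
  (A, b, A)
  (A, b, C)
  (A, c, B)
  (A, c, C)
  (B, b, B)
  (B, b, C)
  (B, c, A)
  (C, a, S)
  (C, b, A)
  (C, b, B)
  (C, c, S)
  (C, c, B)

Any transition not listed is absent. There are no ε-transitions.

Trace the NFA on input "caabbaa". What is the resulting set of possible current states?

Start in {S}.
Read 'c': S→∅; now ∅.
The set is empty and remains empty for the remaining 6 symbols.

∅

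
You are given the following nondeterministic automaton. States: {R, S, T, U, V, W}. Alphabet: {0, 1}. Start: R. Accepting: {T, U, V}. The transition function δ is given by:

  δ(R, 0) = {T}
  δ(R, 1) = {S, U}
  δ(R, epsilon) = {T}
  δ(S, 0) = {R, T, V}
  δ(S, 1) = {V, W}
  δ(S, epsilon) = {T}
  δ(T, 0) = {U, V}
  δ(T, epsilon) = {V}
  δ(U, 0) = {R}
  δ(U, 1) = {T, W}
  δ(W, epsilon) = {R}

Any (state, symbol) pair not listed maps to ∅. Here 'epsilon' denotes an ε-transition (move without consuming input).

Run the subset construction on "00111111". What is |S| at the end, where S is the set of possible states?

Start: ε-closure({R}) = {R, T, V}.
Read '0': {R, T, V} → {T, U, V}.
Read '0': {T, U, V} → {R, T, U, V}.
Read '1': {R, T, U, V} → {R, S, T, U, V, W}.
Read '1': {R, S, T, U, V, W} → {R, S, T, U, V, W}.
Read '1': {R, S, T, U, V, W} → {R, S, T, U, V, W}.
Read '1': {R, S, T, U, V, W} → {R, S, T, U, V, W}.
Read '1': {R, S, T, U, V, W} → {R, S, T, U, V, W}.
Read '1': {R, S, T, U, V, W} → {R, S, T, U, V, W}.
That set has 6 states.

6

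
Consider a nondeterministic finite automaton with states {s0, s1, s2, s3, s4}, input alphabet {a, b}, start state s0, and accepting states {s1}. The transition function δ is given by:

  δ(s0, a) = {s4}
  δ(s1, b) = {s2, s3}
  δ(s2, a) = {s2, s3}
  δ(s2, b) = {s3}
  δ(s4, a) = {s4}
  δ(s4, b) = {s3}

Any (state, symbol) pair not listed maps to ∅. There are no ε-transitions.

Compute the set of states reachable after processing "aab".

{s3}

Start in {s0}.
Read 'a': s0→{s4}; now {s4}.
Read 'a': s4→{s4}; now {s4}.
Read 'b': s4→{s3}; now {s3}.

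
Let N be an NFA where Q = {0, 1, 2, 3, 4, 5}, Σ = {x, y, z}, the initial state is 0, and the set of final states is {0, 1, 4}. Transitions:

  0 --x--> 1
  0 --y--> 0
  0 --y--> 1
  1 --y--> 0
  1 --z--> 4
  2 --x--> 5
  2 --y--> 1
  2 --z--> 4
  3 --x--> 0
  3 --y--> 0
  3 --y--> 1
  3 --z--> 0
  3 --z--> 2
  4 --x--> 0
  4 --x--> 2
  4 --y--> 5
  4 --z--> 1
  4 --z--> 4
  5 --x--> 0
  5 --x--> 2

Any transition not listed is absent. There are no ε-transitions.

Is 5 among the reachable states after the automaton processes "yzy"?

Yes

Start in {0}.
Read 'y': 0→{0, 1}; now {0, 1}.
Read 'z': 0→∅, 1→{4}; now {4}.
Read 'y': 4→{5}; now {5}.
State 5 is in {5}.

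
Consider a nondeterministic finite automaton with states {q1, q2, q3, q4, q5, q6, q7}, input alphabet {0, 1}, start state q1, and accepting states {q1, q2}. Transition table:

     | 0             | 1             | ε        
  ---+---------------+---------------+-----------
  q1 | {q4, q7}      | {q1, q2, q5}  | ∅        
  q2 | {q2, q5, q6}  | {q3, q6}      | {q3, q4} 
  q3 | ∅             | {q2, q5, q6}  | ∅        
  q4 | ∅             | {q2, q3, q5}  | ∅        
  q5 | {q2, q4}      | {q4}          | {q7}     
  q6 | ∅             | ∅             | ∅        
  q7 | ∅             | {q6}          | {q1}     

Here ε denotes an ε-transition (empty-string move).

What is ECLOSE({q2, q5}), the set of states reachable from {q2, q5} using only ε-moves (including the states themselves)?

Begin with {q2, q5}.
ε-move q5 → q7; add q7.
ε-move q7 → q1; add q1.
ε-move q2 → q3; add q3.
ε-move q2 → q4; add q4.

{q1, q2, q3, q4, q5, q7}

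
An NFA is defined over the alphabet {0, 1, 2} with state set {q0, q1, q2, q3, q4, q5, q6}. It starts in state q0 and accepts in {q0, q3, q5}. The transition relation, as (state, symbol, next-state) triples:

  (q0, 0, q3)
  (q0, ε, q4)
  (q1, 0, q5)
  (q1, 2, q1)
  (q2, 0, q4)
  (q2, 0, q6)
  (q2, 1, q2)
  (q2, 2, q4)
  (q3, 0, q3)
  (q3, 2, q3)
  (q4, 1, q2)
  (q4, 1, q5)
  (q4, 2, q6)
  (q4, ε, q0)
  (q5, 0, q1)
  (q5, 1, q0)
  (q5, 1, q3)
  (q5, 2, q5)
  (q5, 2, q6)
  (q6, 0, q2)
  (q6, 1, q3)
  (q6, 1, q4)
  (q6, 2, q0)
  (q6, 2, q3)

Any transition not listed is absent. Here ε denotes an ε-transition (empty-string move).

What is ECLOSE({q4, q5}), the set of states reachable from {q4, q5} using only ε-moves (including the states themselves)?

Begin with {q4, q5}.
ε-move q4 → q0; add q0.

{q0, q4, q5}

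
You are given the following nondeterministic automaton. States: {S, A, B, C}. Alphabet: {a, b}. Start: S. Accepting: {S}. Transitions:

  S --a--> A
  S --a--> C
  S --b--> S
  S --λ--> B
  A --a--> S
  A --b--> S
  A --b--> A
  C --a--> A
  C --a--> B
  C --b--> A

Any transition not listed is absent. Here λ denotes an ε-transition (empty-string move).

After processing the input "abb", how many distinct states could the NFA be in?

3

Start: ε-closure({S}) = {S, B}.
Read 'a': S→{A, C}, B→∅; now {A, C}.
Read 'b': A→{S, A}, C→{A}; union {S, A}; ε-closure = {S, A, B}.
Read 'b': S→{S}, A→{S, A}, B→∅; union {S, A}; ε-closure = {S, A, B}.
That set has 3 states.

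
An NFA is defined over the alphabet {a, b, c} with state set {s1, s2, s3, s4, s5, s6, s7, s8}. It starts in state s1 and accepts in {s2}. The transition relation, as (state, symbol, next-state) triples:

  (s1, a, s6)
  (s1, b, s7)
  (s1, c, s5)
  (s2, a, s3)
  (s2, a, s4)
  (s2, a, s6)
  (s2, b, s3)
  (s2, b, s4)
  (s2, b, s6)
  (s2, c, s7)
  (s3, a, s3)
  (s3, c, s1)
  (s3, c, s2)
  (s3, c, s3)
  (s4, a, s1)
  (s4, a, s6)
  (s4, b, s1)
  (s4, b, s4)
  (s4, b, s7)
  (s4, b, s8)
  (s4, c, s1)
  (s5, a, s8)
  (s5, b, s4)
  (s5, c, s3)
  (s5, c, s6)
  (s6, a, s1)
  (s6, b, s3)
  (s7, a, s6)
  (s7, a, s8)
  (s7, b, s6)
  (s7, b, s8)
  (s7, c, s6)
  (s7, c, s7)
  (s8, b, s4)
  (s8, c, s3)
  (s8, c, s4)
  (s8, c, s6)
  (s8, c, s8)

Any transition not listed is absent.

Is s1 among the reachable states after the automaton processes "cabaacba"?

Yes

Start in {s1}.
Read 'c': s1→{s5}; now {s5}.
Read 'a': s5→{s8}; now {s8}.
Read 'b': s8→{s4}; now {s4}.
Read 'a': s4→{s1, s6}; now {s1, s6}.
Read 'a': s1→{s6}, s6→{s1}; now {s1, s6}.
Read 'c': s1→{s5}, s6→∅; now {s5}.
Read 'b': s5→{s4}; now {s4}.
Read 'a': s4→{s1, s6}; now {s1, s6}.
State s1 is in {s1, s6}.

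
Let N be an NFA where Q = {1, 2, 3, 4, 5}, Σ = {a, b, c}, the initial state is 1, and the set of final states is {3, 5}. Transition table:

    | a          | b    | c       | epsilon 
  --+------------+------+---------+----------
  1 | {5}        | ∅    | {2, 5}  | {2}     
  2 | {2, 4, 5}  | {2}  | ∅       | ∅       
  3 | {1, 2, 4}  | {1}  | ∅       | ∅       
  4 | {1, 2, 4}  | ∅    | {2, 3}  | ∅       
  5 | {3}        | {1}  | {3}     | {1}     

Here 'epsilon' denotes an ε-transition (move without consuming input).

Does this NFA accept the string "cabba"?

Start: ε-closure({1}) = {1, 2}.
Read 'c': {1, 2} → {1, 2, 5}.
Read 'a': {1, 2, 5} → {1, 2, 3, 4, 5}.
Read 'b': {1, 2, 3, 4, 5} → {1, 2}.
Read 'b': {1, 2} → {2}.
Read 'a': {2} → {1, 2, 4, 5}.
The final set {1, 2, 4, 5} contains the accepting state 5.

Yes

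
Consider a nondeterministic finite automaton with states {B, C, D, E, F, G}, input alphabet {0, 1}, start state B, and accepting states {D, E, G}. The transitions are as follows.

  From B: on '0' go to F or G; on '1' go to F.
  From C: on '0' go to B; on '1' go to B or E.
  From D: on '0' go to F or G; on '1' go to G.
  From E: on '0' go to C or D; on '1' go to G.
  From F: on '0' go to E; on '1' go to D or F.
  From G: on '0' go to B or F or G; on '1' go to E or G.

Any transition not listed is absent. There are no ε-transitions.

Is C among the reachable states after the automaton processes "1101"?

Start in {B}.
Read '1': {B} → {F}.
Read '1': {F} → {D, F}.
Read '0': {D, F} → {E, F, G}.
Read '1': {E, F, G} → {D, E, F, G}.
State C is not in {D, E, F, G}.

No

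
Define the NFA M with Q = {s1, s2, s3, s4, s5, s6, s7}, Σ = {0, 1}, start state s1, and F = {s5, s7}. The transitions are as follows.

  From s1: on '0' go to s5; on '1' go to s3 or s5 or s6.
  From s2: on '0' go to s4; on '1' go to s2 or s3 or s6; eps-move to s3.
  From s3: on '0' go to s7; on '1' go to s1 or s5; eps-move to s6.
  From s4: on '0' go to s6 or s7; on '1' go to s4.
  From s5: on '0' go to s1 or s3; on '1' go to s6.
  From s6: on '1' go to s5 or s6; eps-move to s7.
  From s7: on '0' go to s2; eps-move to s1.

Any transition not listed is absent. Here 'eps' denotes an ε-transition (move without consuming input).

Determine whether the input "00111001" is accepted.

Yes

Start in {s1}.
Read '0': s1→{s5}; now {s5}.
Read '0': s5→{s1, s3}; union {s1, s3}; ε-closure = {s1, s3, s6, s7}.
Read '1': s1→{s3, s5, s6}, s3→{s1, s5}, s6→{s5, s6}, s7→∅; union {s1, s3, s5, s6}; ε-closure = {s1, s3, s5, s6, s7}.
Read '1': s1→{s3, s5, s6}, s3→{s1, s5}, s5→{s6}, s6→{s5, s6}, s7→∅; union {s1, s3, s5, s6}; ε-closure = {s1, s3, s5, s6, s7}.
Read '1': s1→{s3, s5, s6}, s3→{s1, s5}, s5→{s6}, s6→{s5, s6}, s7→∅; union {s1, s3, s5, s6}; ε-closure = {s1, s3, s5, s6, s7}.
Read '0': s1→{s5}, s3→{s7}, s5→{s1, s3}, s6→∅, s7→{s2}; union {s1, s2, s3, s5, s7}; ε-closure = {s1, s2, s3, s5, s6, s7}.
Read '0': s1→{s5}, s2→{s4}, s3→{s7}, s5→{s1, s3}, s6→∅, s7→{s2}; union {s1, s2, s3, s4, s5, s7}; ε-closure = {s1, s2, s3, s4, s5, s6, s7}.
Read '1': s1→{s3, s5, s6}, s2→{s2, s3, s6}, s3→{s1, s5}, s4→{s4}, s5→{s6}, s6→{s5, s6}, s7→∅; union {s1, s2, s3, s4, s5, s6}; ε-closure = {s1, s2, s3, s4, s5, s6, s7}.
The final set {s1, s2, s3, s4, s5, s6, s7} contains the accepting states s5, s7.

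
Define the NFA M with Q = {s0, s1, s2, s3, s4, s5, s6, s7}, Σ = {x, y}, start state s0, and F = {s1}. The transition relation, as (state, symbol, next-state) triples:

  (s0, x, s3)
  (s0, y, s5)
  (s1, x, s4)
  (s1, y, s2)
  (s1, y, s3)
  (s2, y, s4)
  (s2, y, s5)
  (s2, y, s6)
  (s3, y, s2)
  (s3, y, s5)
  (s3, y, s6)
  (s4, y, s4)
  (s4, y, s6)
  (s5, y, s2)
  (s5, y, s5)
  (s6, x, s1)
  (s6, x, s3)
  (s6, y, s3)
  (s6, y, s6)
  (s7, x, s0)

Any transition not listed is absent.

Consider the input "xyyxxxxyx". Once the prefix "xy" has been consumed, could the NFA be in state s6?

Yes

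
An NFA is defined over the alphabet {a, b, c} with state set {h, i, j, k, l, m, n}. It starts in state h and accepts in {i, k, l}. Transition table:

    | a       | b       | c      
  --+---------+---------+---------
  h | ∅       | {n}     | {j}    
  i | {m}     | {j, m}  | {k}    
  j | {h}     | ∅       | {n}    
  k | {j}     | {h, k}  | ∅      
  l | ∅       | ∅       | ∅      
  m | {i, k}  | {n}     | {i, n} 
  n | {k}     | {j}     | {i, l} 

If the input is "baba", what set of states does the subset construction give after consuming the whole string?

Start in {h}.
Read 'b': h→{n}; now {n}.
Read 'a': n→{k}; now {k}.
Read 'b': k→{h, k}; now {h, k}.
Read 'a': h→∅, k→{j}; now {j}.

{j}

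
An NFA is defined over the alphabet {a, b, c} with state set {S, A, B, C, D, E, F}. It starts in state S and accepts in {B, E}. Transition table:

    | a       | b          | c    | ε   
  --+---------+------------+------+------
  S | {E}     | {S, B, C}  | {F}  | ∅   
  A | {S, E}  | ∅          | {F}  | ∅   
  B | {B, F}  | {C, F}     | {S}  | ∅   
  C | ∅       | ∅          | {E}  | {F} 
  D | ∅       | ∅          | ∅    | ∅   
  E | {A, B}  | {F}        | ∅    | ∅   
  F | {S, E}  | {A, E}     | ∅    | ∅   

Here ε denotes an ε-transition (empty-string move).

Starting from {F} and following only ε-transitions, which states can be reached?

{F}

Begin with {F}.
No ε-moves leave this set, so the closure equals the set itself.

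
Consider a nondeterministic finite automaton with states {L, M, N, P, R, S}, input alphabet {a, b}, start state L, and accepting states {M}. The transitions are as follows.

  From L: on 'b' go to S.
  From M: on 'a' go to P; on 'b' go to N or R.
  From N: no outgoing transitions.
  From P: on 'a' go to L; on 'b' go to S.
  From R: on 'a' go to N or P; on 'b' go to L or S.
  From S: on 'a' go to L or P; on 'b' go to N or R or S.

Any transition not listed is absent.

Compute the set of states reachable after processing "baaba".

{L, P}

Start in {L}.
Read 'b': {L} → {S}.
Read 'a': {S} → {L, P}.
Read 'a': {L, P} → {L}.
Read 'b': {L} → {S}.
Read 'a': {S} → {L, P}.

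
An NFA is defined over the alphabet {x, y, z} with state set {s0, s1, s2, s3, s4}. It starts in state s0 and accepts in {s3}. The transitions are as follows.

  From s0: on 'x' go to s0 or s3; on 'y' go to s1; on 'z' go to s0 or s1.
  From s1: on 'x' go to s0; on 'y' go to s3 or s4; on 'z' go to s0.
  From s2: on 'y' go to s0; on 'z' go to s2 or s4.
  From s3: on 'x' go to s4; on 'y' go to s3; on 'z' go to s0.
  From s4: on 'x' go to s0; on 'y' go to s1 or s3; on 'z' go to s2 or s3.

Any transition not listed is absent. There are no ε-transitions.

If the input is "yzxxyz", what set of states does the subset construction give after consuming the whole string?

Start in {s0}.
Read 'y': s0→{s1}; now {s1}.
Read 'z': s1→{s0}; now {s0}.
Read 'x': s0→{s0, s3}; now {s0, s3}.
Read 'x': s0→{s0, s3}, s3→{s4}; now {s0, s3, s4}.
Read 'y': s0→{s1}, s3→{s3}, s4→{s1, s3}; now {s1, s3}.
Read 'z': s1→{s0}, s3→{s0}; now {s0}.

{s0}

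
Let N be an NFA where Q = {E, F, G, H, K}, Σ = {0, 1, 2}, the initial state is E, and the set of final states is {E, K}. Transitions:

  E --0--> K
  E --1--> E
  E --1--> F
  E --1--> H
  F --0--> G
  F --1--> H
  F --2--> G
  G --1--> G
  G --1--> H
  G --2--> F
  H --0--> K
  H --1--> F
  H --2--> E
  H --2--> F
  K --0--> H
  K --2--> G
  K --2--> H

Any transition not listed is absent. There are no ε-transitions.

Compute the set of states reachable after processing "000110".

Start in {E}.
Read '0': E→{K}; now {K}.
Read '0': K→{H}; now {H}.
Read '0': H→{K}; now {K}.
Read '1': K→∅; now ∅.
The set is empty and remains empty for the remaining 2 symbols.

∅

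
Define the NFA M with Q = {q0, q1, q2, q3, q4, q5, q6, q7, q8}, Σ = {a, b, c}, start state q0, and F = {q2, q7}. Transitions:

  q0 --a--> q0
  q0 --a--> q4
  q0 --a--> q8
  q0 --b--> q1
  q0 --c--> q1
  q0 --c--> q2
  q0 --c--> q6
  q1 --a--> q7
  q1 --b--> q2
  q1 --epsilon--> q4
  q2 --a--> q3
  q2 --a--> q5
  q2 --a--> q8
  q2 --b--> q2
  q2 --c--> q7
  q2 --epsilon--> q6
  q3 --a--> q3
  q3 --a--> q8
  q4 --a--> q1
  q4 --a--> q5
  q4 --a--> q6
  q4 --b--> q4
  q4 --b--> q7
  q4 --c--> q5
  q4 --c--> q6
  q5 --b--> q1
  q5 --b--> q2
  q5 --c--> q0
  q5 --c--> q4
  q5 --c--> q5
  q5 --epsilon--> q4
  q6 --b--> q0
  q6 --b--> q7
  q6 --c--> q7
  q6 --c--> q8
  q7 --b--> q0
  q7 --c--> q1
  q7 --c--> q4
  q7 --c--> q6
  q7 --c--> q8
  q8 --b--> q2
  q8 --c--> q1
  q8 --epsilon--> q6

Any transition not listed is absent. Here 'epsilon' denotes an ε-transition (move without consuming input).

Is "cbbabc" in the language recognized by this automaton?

Yes

Start in {q0}.
Read 'c': {q0} → {q1, q2, q4, q6}.
Read 'b': {q1, q2, q4, q6} → {q0, q2, q4, q6, q7}.
Read 'b': {q0, q2, q4, q6, q7} → {q0, q1, q2, q4, q6, q7}.
Read 'a': {q0, q1, q2, q4, q6, q7} → {q0, q1, q3, q4, q5, q6, q7, q8}.
Read 'b': {q0, q1, q3, q4, q5, q6, q7, q8} → {q0, q1, q2, q4, q6, q7}.
Read 'c': {q0, q1, q2, q4, q6, q7} → {q1, q2, q4, q5, q6, q7, q8}.
The final set {q1, q2, q4, q5, q6, q7, q8} contains the accepting states q2, q7.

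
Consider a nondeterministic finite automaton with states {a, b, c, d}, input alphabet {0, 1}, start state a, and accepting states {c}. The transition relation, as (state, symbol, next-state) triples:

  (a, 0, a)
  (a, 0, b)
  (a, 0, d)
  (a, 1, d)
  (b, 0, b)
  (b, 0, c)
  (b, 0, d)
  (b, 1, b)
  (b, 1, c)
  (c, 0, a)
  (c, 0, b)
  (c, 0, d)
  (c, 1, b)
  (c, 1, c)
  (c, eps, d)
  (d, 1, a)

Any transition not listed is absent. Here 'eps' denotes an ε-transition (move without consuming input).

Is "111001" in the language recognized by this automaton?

Start in {a}.
Read '1': a→{d}; now {d}.
Read '1': d→{a}; now {a}.
Read '1': a→{d}; now {d}.
Read '0': d→∅; now ∅.
The set is empty and remains empty for the remaining 2 symbols.
The final set ∅ contains no accepting state.

No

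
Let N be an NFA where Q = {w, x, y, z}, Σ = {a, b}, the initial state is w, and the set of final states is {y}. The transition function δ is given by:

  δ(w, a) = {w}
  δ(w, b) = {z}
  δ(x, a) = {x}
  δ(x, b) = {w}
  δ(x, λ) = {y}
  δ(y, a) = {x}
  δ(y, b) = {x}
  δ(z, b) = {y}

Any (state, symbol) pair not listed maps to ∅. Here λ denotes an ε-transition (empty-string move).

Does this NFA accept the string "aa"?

No

Start in {w}.
Read 'a': w→{w}; now {w}.
Read 'a': w→{w}; now {w}.
The final set {w} contains no accepting state.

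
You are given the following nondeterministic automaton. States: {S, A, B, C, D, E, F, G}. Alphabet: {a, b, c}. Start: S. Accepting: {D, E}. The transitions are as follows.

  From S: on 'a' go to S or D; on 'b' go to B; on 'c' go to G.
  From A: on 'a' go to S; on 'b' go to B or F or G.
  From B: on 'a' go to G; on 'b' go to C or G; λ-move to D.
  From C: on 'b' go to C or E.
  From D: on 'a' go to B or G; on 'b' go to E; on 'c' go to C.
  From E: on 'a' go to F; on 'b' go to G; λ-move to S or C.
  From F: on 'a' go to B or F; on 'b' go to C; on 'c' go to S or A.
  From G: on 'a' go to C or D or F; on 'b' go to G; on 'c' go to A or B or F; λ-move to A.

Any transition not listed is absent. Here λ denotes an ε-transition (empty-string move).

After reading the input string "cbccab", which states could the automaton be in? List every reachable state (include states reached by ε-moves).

Start in {S}.
Read 'c': {S} → {A, G}.
Read 'b': {A, G} → {A, B, D, F, G}.
Read 'c': {A, B, D, F, G} → {S, A, B, C, D, F}.
Read 'c': {S, A, B, C, D, F} → {S, A, C, G}.
Read 'a': {S, A, C, G} → {S, C, D, F}.
Read 'b': {S, C, D, F} → {S, B, C, D, E}.

{S, B, C, D, E}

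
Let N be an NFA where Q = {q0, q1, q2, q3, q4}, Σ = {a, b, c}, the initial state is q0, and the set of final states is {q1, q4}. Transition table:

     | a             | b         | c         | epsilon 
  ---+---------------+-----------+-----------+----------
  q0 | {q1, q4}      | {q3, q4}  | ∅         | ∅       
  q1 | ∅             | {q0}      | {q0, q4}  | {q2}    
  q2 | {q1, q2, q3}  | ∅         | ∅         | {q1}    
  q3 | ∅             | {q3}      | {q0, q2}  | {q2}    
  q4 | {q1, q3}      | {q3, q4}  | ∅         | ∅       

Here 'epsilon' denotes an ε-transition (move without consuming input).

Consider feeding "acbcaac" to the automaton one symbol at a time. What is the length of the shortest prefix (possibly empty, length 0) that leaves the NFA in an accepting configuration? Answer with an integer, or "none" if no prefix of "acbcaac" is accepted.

1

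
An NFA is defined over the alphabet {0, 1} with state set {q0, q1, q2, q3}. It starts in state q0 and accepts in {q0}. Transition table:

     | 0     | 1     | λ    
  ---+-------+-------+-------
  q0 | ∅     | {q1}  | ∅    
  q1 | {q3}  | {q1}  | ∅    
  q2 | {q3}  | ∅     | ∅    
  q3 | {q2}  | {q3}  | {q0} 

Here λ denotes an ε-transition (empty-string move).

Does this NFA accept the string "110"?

Yes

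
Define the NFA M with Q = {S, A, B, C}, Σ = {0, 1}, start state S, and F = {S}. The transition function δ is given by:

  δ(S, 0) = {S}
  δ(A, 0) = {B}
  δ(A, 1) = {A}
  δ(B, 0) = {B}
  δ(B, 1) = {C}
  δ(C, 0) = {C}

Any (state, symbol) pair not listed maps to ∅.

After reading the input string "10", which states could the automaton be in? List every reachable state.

Start in {S}.
Read '1': {S} → ∅.
The set is empty and remains empty for the remaining 1 symbol.

∅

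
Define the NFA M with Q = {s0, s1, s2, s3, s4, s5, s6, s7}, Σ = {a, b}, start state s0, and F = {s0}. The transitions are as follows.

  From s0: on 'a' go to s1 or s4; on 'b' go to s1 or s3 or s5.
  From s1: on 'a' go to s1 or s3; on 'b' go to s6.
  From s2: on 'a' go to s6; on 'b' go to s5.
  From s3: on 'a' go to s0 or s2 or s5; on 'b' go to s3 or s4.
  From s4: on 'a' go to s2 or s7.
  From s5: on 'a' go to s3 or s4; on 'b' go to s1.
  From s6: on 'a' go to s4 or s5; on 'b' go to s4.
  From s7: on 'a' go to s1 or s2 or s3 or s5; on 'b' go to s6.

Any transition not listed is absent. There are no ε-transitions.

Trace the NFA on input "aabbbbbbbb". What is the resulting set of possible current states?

{s3, s4}

Start in {s0}.
Read 'a': s0→{s1, s4}; now {s1, s4}.
Read 'a': s1→{s1, s3}, s4→{s2, s7}; now {s1, s2, s3, s7}.
Read 'b': s1→{s6}, s2→{s5}, s3→{s3, s4}, s7→{s6}; now {s3, s4, s5, s6}.
Read 'b': s3→{s3, s4}, s4→∅, s5→{s1}, s6→{s4}; now {s1, s3, s4}.
Read 'b': s1→{s6}, s3→{s3, s4}, s4→∅; now {s3, s4, s6}.
Read 'b': s3→{s3, s4}, s4→∅, s6→{s4}; now {s3, s4}.
Read 'b': s3→{s3, s4}, s4→∅; now {s3, s4}.
Read 'b': s3→{s3, s4}, s4→∅; now {s3, s4}.
Read 'b': s3→{s3, s4}, s4→∅; now {s3, s4}.
Read 'b': s3→{s3, s4}, s4→∅; now {s3, s4}.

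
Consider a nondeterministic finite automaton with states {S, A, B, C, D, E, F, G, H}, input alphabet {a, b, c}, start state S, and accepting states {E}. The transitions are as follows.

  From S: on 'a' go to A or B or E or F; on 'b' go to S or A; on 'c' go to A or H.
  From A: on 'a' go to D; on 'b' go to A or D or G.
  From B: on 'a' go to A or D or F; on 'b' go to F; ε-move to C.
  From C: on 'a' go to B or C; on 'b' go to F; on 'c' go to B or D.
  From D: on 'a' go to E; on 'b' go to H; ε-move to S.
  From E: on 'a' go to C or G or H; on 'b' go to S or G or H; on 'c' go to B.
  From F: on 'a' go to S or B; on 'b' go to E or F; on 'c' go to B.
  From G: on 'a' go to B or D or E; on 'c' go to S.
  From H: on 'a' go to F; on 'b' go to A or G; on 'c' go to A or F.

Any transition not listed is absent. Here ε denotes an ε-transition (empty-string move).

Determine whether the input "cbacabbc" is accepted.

Start in {S}.
Read 'c': S→{A, H}; now {A, H}.
Read 'b': A→{A, D, G}, H→{A, G}; union {A, D, G}; ε-closure = {S, A, D, G}.
Read 'a': S→{A, B, E, F}, A→{D}, D→{E}, G→{B, D, E}; union {A, B, D, E, F}; ε-closure = {S, A, B, C, D, E, F}.
Read 'c': S→{A, H}, A→∅, B→∅, C→{B, D}, D→∅, E→{B}, F→{B}; union {A, B, D, H}; ε-closure = {S, A, B, C, D, H}.
Read 'a': S→{A, B, E, F}, A→{D}, B→{A, D, F}, C→{B, C}, D→{E}, H→{F}; union {A, B, C, D, E, F}; ε-closure = {S, A, B, C, D, E, F}.
Read 'b': S→{S, A}, A→{A, D, G}, B→{F}, C→{F}, D→{H}, E→{S, G, H}, F→{E, F}; now {S, A, D, E, F, G, H}.
Read 'b': S→{S, A}, A→{A, D, G}, D→{H}, E→{S, G, H}, F→{E, F}, G→∅, H→{A, G}; now {S, A, D, E, F, G, H}.
Read 'c': S→{A, H}, A→∅, D→∅, E→{B}, F→{B}, G→{S}, H→{A, F}; union {S, A, B, F, H}; ε-closure = {S, A, B, C, F, H}.
The final set {S, A, B, C, F, H} contains no accepting state.

No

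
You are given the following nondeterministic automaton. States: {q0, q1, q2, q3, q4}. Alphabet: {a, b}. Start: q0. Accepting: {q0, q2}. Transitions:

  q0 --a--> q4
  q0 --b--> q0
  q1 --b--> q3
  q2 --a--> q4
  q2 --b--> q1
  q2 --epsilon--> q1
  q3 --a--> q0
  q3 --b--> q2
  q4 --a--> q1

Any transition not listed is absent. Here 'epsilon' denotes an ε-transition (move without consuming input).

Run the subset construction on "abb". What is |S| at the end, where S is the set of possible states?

0

Start in {q0}.
Read 'a': q0→{q4}; now {q4}.
Read 'b': q4→∅; now ∅.
The set is empty and remains empty for the remaining 1 symbol.
That set has 0 states.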